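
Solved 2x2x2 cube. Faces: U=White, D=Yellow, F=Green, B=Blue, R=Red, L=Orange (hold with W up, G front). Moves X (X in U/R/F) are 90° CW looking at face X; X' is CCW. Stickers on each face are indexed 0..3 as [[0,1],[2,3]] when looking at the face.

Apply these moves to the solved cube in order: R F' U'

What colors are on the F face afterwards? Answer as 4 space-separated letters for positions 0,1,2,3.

After move 1 (R): R=RRRR U=WGWG F=GYGY D=YBYB B=WBWB
After move 2 (F'): F=YYGG U=WGRR R=BRYR D=OOYB L=OGOW
After move 3 (U'): U=GRWR F=OGGG R=YYYR B=BRWB L=WBOW
Query: F face = OGGG

Answer: O G G G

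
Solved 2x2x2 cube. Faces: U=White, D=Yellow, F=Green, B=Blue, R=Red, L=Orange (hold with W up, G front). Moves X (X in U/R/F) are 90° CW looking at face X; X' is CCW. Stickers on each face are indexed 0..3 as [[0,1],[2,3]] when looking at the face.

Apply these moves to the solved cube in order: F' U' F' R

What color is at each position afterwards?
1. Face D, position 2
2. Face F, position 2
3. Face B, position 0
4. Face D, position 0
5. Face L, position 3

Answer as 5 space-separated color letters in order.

After move 1 (F'): F=GGGG U=WWRR R=YRYR D=OOYY L=OWOW
After move 2 (U'): U=WRWR F=OWGG R=GGYR B=YRBB L=BBOW
After move 3 (F'): F=WGOG U=WRGY R=OGOR D=BWYY L=BROW
After move 4 (R): R=OORG U=WGGG F=WWOY D=BBYY B=YRRB
Query 1: D[2] = Y
Query 2: F[2] = O
Query 3: B[0] = Y
Query 4: D[0] = B
Query 5: L[3] = W

Answer: Y O Y B W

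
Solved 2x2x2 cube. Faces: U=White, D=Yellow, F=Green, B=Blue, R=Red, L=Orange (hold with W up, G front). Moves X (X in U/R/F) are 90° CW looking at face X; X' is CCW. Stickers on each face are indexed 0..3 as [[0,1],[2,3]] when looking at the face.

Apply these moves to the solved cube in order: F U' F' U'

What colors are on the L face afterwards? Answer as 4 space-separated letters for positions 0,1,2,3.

Answer: W R O W

Derivation:
After move 1 (F): F=GGGG U=WWOO R=WRWR D=RRYY L=OYOY
After move 2 (U'): U=WOWO F=OYGG R=GGWR B=WRBB L=BBOY
After move 3 (F'): F=YGOG U=WOGW R=RGRR D=BYYY L=BOOW
After move 4 (U'): U=OWWG F=BOOG R=YGRR B=RGBB L=WROW
Query: L face = WROW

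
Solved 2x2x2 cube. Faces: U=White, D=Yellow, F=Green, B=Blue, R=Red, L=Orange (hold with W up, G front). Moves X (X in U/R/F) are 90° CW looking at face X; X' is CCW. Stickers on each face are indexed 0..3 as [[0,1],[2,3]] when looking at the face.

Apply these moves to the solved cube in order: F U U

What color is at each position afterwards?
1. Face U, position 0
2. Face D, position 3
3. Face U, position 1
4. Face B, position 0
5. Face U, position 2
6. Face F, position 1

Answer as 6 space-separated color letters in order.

Answer: O Y O G W B

Derivation:
After move 1 (F): F=GGGG U=WWOO R=WRWR D=RRYY L=OYOY
After move 2 (U): U=OWOW F=WRGG R=BBWR B=OYBB L=GGOY
After move 3 (U): U=OOWW F=BBGG R=OYWR B=GGBB L=WROY
Query 1: U[0] = O
Query 2: D[3] = Y
Query 3: U[1] = O
Query 4: B[0] = G
Query 5: U[2] = W
Query 6: F[1] = B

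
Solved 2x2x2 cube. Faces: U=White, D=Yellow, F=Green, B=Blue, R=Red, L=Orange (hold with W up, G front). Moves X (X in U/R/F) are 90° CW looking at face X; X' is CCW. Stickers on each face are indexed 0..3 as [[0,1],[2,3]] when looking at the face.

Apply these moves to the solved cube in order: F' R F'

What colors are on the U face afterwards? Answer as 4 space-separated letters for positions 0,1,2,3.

Answer: W G Y R

Derivation:
After move 1 (F'): F=GGGG U=WWRR R=YRYR D=OOYY L=OWOW
After move 2 (R): R=YYRR U=WGRG F=GOGY D=OBYB B=RBWB
After move 3 (F'): F=OYGG U=WGYR R=BYOR D=WWYB L=OGOR
Query: U face = WGYR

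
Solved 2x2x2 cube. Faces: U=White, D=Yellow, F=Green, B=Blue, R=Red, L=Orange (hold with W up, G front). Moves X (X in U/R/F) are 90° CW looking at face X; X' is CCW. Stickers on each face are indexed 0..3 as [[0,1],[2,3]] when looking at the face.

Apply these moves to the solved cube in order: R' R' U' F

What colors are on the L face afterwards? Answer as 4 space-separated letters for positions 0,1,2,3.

After move 1 (R'): R=RRRR U=WBWB F=GWGW D=YGYG B=YBYB
After move 2 (R'): R=RRRR U=WYWY F=GBGB D=YWYW B=GBGB
After move 3 (U'): U=YYWW F=OOGB R=GBRR B=RRGB L=GBOO
After move 4 (F): F=GOBO U=YYOB R=WBWR D=RGYW L=GYOW
Query: L face = GYOW

Answer: G Y O W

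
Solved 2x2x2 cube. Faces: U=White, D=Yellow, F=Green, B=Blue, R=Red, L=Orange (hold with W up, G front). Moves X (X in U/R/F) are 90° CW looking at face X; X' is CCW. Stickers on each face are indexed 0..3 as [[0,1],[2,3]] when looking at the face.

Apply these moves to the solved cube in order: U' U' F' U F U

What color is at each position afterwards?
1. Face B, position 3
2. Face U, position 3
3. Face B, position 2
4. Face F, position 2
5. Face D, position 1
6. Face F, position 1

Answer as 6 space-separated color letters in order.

After move 1 (U'): U=WWWW F=OOGG R=GGRR B=RRBB L=BBOO
After move 2 (U'): U=WWWW F=BBGG R=OORR B=GGBB L=RROO
After move 3 (F'): F=BGBG U=WWOR R=YOYR D=ROYY L=RWOW
After move 4 (U): U=OWRW F=YOBG R=GGYR B=RWBB L=BGOW
After move 5 (F): F=BYGO U=OWWG R=RGWR D=YGYY L=BROO
After move 6 (U): U=WOGW F=RGGO R=RWWR B=BRBB L=BYOO
Query 1: B[3] = B
Query 2: U[3] = W
Query 3: B[2] = B
Query 4: F[2] = G
Query 5: D[1] = G
Query 6: F[1] = G

Answer: B W B G G G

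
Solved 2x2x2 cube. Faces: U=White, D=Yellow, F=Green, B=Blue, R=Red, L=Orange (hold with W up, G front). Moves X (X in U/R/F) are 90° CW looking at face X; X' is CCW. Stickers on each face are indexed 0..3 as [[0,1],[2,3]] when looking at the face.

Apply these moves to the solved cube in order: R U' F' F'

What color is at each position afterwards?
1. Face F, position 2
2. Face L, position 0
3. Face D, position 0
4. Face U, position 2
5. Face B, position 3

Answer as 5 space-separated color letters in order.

After move 1 (R): R=RRRR U=WGWG F=GYGY D=YBYB B=WBWB
After move 2 (U'): U=GGWW F=OOGY R=GYRR B=RRWB L=WBOO
After move 3 (F'): F=OYOG U=GGGR R=BYYR D=BOYB L=WWOW
After move 4 (F'): F=YGOO U=GGBY R=OYBR D=WWYB L=WROG
Query 1: F[2] = O
Query 2: L[0] = W
Query 3: D[0] = W
Query 4: U[2] = B
Query 5: B[3] = B

Answer: O W W B B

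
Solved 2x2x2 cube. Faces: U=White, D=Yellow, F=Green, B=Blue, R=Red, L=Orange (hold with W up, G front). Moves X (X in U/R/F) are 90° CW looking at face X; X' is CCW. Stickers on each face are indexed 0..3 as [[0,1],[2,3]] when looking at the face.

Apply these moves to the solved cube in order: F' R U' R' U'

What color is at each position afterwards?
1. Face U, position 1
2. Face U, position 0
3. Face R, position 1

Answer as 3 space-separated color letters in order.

After move 1 (F'): F=GGGG U=WWRR R=YRYR D=OOYY L=OWOW
After move 2 (R): R=YYRR U=WGRG F=GOGY D=OBYB B=RBWB
After move 3 (U'): U=GGWR F=OWGY R=GORR B=YYWB L=RBOW
After move 4 (R'): R=ORGR U=GWWY F=OGGR D=OWYY B=BYBB
After move 5 (U'): U=WYGW F=RBGR R=OGGR B=ORBB L=BYOW
Query 1: U[1] = Y
Query 2: U[0] = W
Query 3: R[1] = G

Answer: Y W G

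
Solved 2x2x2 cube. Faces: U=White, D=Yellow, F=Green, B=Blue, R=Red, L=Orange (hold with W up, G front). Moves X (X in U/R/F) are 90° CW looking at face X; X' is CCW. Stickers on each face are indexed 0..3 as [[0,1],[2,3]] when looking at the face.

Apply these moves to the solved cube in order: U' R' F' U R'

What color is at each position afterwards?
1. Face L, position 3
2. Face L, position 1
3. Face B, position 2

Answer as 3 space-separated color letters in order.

After move 1 (U'): U=WWWW F=OOGG R=GGRR B=RRBB L=BBOO
After move 2 (R'): R=GRGR U=WBWR F=OWGW D=YOYG B=YRYB
After move 3 (F'): F=WWOG U=WBGG R=ORYR D=BOYG L=BROW
After move 4 (U): U=GWGB F=OROG R=YRYR B=BRYB L=WWOW
After move 5 (R'): R=RRYY U=GYGB F=OWOB D=BRYG B=GROB
Query 1: L[3] = W
Query 2: L[1] = W
Query 3: B[2] = O

Answer: W W O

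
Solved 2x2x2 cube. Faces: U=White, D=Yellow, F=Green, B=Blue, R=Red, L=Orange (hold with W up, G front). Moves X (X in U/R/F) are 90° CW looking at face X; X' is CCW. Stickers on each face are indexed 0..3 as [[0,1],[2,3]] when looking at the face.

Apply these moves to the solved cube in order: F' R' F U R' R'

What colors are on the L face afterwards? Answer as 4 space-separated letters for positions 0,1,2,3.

After move 1 (F'): F=GGGG U=WWRR R=YRYR D=OOYY L=OWOW
After move 2 (R'): R=RRYY U=WBRB F=GWGR D=OGYG B=YBOB
After move 3 (F): F=GGRW U=WBWW R=RRBY D=YRYG L=OOOG
After move 4 (U): U=WWWB F=RRRW R=YBBY B=OOOB L=GGOG
After move 5 (R'): R=BYYB U=WOWO F=RWRB D=YRYW B=GORB
After move 6 (R'): R=YBBY U=WRWG F=RORO D=YWYB B=WORB
Query: L face = GGOG

Answer: G G O G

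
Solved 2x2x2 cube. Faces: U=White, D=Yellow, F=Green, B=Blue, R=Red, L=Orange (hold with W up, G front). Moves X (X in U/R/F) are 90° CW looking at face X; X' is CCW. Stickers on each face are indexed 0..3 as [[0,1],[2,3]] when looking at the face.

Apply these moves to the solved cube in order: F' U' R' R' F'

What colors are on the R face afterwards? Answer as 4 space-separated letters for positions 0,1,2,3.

After move 1 (F'): F=GGGG U=WWRR R=YRYR D=OOYY L=OWOW
After move 2 (U'): U=WRWR F=OWGG R=GGYR B=YRBB L=BBOW
After move 3 (R'): R=GRGY U=WBWY F=ORGR D=OWYG B=YROB
After move 4 (R'): R=RYGG U=WOWY F=OBGY D=ORYR B=GRWB
After move 5 (F'): F=BYOG U=WORG R=RYOG D=BWYR L=BYOW
Query: R face = RYOG

Answer: R Y O G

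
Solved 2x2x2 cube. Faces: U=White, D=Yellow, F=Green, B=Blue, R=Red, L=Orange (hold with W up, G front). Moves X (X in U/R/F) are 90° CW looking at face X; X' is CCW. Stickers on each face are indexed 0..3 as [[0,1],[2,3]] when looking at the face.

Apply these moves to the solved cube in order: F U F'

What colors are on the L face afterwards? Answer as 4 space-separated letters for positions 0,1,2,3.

Answer: G W O O

Derivation:
After move 1 (F): F=GGGG U=WWOO R=WRWR D=RRYY L=OYOY
After move 2 (U): U=OWOW F=WRGG R=BBWR B=OYBB L=GGOY
After move 3 (F'): F=RGWG U=OWBW R=RBRR D=GYYY L=GWOO
Query: L face = GWOO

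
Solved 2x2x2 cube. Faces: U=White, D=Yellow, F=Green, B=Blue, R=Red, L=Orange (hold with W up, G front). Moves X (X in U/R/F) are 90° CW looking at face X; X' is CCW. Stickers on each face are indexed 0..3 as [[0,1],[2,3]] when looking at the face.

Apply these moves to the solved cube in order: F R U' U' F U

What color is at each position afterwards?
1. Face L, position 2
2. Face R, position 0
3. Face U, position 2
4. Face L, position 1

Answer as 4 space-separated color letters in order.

Answer: O G W O

Derivation:
After move 1 (F): F=GGGG U=WWOO R=WRWR D=RRYY L=OYOY
After move 2 (R): R=WWRR U=WGOG F=GRGY D=RBYB B=OBWB
After move 3 (U'): U=GGWO F=OYGY R=GRRR B=WWWB L=OBOY
After move 4 (U'): U=GOGW F=OBGY R=OYRR B=GRWB L=WWOY
After move 5 (F): F=GOYB U=GOYW R=GYWR D=ROYB L=WROB
After move 6 (U): U=YGWO F=GYYB R=GRWR B=WRWB L=GOOB
Query 1: L[2] = O
Query 2: R[0] = G
Query 3: U[2] = W
Query 4: L[1] = O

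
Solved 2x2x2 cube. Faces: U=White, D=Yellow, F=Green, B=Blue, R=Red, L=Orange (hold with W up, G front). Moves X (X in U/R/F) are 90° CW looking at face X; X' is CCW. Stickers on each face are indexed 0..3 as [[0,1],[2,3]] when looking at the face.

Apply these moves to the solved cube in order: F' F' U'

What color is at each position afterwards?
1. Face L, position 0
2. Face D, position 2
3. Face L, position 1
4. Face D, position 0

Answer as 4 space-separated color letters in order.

Answer: B Y B W

Derivation:
After move 1 (F'): F=GGGG U=WWRR R=YRYR D=OOYY L=OWOW
After move 2 (F'): F=GGGG U=WWYY R=OROR D=WWYY L=OROR
After move 3 (U'): U=WYWY F=ORGG R=GGOR B=ORBB L=BBOR
Query 1: L[0] = B
Query 2: D[2] = Y
Query 3: L[1] = B
Query 4: D[0] = W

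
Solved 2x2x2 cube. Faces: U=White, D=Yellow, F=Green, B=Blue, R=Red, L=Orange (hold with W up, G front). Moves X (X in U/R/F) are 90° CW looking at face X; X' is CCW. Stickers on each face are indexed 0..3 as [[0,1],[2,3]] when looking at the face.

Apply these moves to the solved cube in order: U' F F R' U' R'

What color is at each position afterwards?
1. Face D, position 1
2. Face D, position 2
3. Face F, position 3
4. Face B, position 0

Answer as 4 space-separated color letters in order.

After move 1 (U'): U=WWWW F=OOGG R=GGRR B=RRBB L=BBOO
After move 2 (F): F=GOGO U=WWOB R=WGWR D=RGYY L=BYOY
After move 3 (F): F=GGOO U=WWYY R=OGBR D=WWYY L=BROG
After move 4 (R'): R=GROB U=WBYR F=GWOY D=WGYO B=YRWB
After move 5 (U'): U=BRWY F=BROY R=GWOB B=GRWB L=YROG
After move 6 (R'): R=WBGO U=BWWG F=BROY D=WRYY B=ORGB
Query 1: D[1] = R
Query 2: D[2] = Y
Query 3: F[3] = Y
Query 4: B[0] = O

Answer: R Y Y O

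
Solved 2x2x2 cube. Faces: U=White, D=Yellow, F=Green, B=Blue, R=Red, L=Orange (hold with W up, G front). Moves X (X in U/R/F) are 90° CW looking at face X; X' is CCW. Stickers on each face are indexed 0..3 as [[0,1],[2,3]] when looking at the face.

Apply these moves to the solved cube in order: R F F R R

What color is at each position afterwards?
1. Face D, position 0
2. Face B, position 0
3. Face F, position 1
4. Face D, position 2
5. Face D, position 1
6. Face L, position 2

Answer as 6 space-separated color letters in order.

After move 1 (R): R=RRRR U=WGWG F=GYGY D=YBYB B=WBWB
After move 2 (F): F=GGYY U=WGOO R=WRGR D=RRYB L=OYOB
After move 3 (F): F=YGYG U=WGBY R=OROR D=GWYB L=OROR
After move 4 (R): R=OORR U=WGBG F=YWYB D=GWYW B=YBGB
After move 5 (R): R=RORO U=WWBB F=YWYW D=GGYY B=GBGB
Query 1: D[0] = G
Query 2: B[0] = G
Query 3: F[1] = W
Query 4: D[2] = Y
Query 5: D[1] = G
Query 6: L[2] = O

Answer: G G W Y G O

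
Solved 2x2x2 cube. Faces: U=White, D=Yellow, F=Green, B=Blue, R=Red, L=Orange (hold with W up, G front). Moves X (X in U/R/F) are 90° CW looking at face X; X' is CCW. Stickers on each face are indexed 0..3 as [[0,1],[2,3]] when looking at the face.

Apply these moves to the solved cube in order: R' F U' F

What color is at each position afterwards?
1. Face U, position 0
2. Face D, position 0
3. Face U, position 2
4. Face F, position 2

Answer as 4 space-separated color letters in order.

Answer: B B G W

Derivation:
After move 1 (R'): R=RRRR U=WBWB F=GWGW D=YGYG B=YBYB
After move 2 (F): F=GGWW U=WBOO R=WRBR D=RRYG L=OYOG
After move 3 (U'): U=BOWO F=OYWW R=GGBR B=WRYB L=YBOG
After move 4 (F): F=WOWY U=BOGB R=WGOR D=BGYG L=YROR
Query 1: U[0] = B
Query 2: D[0] = B
Query 3: U[2] = G
Query 4: F[2] = W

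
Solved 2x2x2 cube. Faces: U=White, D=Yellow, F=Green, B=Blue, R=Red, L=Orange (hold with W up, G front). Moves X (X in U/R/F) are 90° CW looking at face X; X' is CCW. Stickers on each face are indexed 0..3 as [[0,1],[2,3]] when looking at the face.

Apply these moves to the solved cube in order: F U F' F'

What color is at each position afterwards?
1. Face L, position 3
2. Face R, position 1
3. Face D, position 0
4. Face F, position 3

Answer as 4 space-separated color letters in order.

After move 1 (F): F=GGGG U=WWOO R=WRWR D=RRYY L=OYOY
After move 2 (U): U=OWOW F=WRGG R=BBWR B=OYBB L=GGOY
After move 3 (F'): F=RGWG U=OWBW R=RBRR D=GYYY L=GWOO
After move 4 (F'): F=GGRW U=OWRR R=YBGR D=WOYY L=GWOB
Query 1: L[3] = B
Query 2: R[1] = B
Query 3: D[0] = W
Query 4: F[3] = W

Answer: B B W W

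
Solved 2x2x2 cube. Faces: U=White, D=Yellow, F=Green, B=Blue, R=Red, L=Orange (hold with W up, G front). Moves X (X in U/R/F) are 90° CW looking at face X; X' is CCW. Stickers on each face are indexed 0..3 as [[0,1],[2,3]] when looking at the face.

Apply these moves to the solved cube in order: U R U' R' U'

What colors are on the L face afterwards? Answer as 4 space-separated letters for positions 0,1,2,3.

Answer: O B O O

Derivation:
After move 1 (U): U=WWWW F=RRGG R=BBRR B=OOBB L=GGOO
After move 2 (R): R=RBRB U=WRWG F=RYGY D=YBYO B=WOWB
After move 3 (U'): U=RGWW F=GGGY R=RYRB B=RBWB L=WOOO
After move 4 (R'): R=YBRR U=RWWR F=GGGW D=YGYY B=OBBB
After move 5 (U'): U=WRRW F=WOGW R=GGRR B=YBBB L=OBOO
Query: L face = OBOO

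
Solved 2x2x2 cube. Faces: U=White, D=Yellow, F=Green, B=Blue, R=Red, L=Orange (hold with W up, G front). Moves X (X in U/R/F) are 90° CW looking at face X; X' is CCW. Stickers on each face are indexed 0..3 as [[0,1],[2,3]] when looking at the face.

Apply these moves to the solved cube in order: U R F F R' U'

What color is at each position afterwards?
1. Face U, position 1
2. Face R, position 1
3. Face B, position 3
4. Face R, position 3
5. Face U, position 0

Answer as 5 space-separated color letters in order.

Answer: W R B G W

Derivation:
After move 1 (U): U=WWWW F=RRGG R=BBRR B=OOBB L=GGOO
After move 2 (R): R=RBRB U=WRWG F=RYGY D=YBYO B=WOWB
After move 3 (F): F=GRYY U=WROG R=WBGB D=RRYO L=GYOB
After move 4 (F): F=YGYR U=WRBY R=OBGB D=GWYO L=GROR
After move 5 (R'): R=BBOG U=WWBW F=YRYY D=GGYR B=OOWB
After move 6 (U'): U=WWWB F=GRYY R=YROG B=BBWB L=OOOR
Query 1: U[1] = W
Query 2: R[1] = R
Query 3: B[3] = B
Query 4: R[3] = G
Query 5: U[0] = W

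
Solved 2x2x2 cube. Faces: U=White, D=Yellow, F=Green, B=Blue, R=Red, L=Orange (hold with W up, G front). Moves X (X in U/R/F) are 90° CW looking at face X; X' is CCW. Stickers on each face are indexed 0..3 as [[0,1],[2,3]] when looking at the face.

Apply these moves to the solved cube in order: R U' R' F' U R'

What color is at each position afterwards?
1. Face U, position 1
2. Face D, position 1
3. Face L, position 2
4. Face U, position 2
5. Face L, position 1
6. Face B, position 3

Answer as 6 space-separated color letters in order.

Answer: B R O G W B

Derivation:
After move 1 (R): R=RRRR U=WGWG F=GYGY D=YBYB B=WBWB
After move 2 (U'): U=GGWW F=OOGY R=GYRR B=RRWB L=WBOO
After move 3 (R'): R=YRGR U=GWWR F=OGGW D=YOYY B=BRBB
After move 4 (F'): F=GWOG U=GWYG R=ORYR D=BOYY L=WROW
After move 5 (U): U=YGGW F=OROG R=BRYR B=WRBB L=GWOW
After move 6 (R'): R=RRBY U=YBGW F=OGOW D=BRYG B=YROB
Query 1: U[1] = B
Query 2: D[1] = R
Query 3: L[2] = O
Query 4: U[2] = G
Query 5: L[1] = W
Query 6: B[3] = B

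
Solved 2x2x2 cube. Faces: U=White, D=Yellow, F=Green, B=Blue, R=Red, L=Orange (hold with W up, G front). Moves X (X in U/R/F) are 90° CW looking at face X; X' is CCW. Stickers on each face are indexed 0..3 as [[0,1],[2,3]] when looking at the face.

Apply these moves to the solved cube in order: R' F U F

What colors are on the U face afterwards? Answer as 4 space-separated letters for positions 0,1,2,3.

Answer: O W G G

Derivation:
After move 1 (R'): R=RRRR U=WBWB F=GWGW D=YGYG B=YBYB
After move 2 (F): F=GGWW U=WBOO R=WRBR D=RRYG L=OYOG
After move 3 (U): U=OWOB F=WRWW R=YBBR B=OYYB L=GGOG
After move 4 (F): F=WWWR U=OWGG R=OBBR D=BYYG L=GROR
Query: U face = OWGG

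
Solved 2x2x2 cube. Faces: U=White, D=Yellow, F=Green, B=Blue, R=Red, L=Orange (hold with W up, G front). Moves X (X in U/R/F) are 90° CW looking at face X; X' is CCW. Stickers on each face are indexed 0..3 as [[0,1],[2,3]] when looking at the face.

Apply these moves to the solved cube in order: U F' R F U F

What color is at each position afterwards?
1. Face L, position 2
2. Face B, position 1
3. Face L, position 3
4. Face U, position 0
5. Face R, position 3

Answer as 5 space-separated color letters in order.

Answer: O G Y W B

Derivation:
After move 1 (U): U=WWWW F=RRGG R=BBRR B=OOBB L=GGOO
After move 2 (F'): F=RGRG U=WWBR R=YBYR D=GOYY L=GWOW
After move 3 (R): R=YYRB U=WGBG F=RORY D=GBYO B=ROWB
After move 4 (F): F=RRYO U=WGWW R=BYGB D=RYYO L=GGOB
After move 5 (U): U=WWWG F=BYYO R=ROGB B=GGWB L=RROB
After move 6 (F): F=YBOY U=WWBR R=WOGB D=GRYO L=RROY
Query 1: L[2] = O
Query 2: B[1] = G
Query 3: L[3] = Y
Query 4: U[0] = W
Query 5: R[3] = B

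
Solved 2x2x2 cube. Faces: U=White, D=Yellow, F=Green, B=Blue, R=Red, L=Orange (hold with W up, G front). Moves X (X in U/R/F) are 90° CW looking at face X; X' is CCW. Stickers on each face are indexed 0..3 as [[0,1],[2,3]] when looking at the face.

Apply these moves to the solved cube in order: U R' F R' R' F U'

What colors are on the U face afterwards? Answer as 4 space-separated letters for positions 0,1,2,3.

Answer: B Y W R

Derivation:
After move 1 (U): U=WWWW F=RRGG R=BBRR B=OOBB L=GGOO
After move 2 (R'): R=BRBR U=WBWO F=RWGW D=YRYG B=YOYB
After move 3 (F): F=GRWW U=WBOG R=WROR D=BBYG L=GYOR
After move 4 (R'): R=RRWO U=WYOY F=GBWG D=BRYW B=GOBB
After move 5 (R'): R=RORW U=WBOG F=GYWY D=BBYG B=WORB
After move 6 (F): F=WGYY U=WBRY R=OOGW D=RRYG L=GBOB
After move 7 (U'): U=BYWR F=GBYY R=WGGW B=OORB L=WOOB
Query: U face = BYWR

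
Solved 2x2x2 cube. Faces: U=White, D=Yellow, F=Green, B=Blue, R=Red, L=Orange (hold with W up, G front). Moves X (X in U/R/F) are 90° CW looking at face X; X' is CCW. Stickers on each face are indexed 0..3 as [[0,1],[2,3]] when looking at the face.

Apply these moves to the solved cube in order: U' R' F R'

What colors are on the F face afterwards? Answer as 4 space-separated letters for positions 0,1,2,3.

Answer: G B W B

Derivation:
After move 1 (U'): U=WWWW F=OOGG R=GGRR B=RRBB L=BBOO
After move 2 (R'): R=GRGR U=WBWR F=OWGW D=YOYG B=YRYB
After move 3 (F): F=GOWW U=WBOB R=WRRR D=GGYG L=BYOO
After move 4 (R'): R=RRWR U=WYOY F=GBWB D=GOYW B=GRGB
Query: F face = GBWB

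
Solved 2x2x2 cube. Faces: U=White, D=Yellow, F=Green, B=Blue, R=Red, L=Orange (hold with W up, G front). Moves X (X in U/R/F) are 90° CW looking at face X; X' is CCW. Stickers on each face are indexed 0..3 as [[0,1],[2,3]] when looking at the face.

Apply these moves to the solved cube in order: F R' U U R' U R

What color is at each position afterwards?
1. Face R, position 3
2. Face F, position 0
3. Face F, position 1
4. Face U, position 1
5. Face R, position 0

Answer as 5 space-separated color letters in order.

Answer: W Y B W O

Derivation:
After move 1 (F): F=GGGG U=WWOO R=WRWR D=RRYY L=OYOY
After move 2 (R'): R=RRWW U=WBOB F=GWGO D=RGYG B=YBRB
After move 3 (U): U=OWBB F=RRGO R=YBWW B=OYRB L=GWOY
After move 4 (U): U=BOBW F=YBGO R=OYWW B=GWRB L=RROY
After move 5 (R'): R=YWOW U=BRBG F=YOGW D=RBYO B=GWGB
After move 6 (U): U=BBGR F=YWGW R=GWOW B=RRGB L=YOOY
After move 7 (R): R=OGWW U=BWGW F=YBGO D=RGYR B=RRBB
Query 1: R[3] = W
Query 2: F[0] = Y
Query 3: F[1] = B
Query 4: U[1] = W
Query 5: R[0] = O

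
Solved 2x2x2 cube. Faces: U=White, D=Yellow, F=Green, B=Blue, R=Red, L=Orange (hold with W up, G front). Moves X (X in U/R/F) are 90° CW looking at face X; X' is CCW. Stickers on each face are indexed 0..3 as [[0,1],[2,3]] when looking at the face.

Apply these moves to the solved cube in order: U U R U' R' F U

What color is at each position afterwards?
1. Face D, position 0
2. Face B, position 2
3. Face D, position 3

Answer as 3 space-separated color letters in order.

After move 1 (U): U=WWWW F=RRGG R=BBRR B=OOBB L=GGOO
After move 2 (U): U=WWWW F=BBGG R=OORR B=GGBB L=RROO
After move 3 (R): R=RORO U=WBWG F=BYGY D=YBYG B=WGWB
After move 4 (U'): U=BGWW F=RRGY R=BYRO B=ROWB L=WGOO
After move 5 (R'): R=YOBR U=BWWR F=RGGW D=YRYY B=GOBB
After move 6 (F): F=GRWG U=BWOG R=WORR D=BYYY L=WYOR
After move 7 (U): U=OBGW F=WOWG R=GORR B=WYBB L=GROR
Query 1: D[0] = B
Query 2: B[2] = B
Query 3: D[3] = Y

Answer: B B Y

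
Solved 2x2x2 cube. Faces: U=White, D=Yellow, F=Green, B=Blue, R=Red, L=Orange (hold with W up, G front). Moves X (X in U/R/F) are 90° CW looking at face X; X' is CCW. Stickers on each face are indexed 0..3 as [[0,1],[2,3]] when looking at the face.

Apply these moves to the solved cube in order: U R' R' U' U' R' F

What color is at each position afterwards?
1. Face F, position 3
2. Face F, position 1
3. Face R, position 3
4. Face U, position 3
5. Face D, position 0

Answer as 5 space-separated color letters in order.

Answer: W G B R G

Derivation:
After move 1 (U): U=WWWW F=RRGG R=BBRR B=OOBB L=GGOO
After move 2 (R'): R=BRBR U=WBWO F=RWGW D=YRYG B=YOYB
After move 3 (R'): R=RRBB U=WYWY F=RBGO D=YWYW B=GORB
After move 4 (U'): U=YYWW F=GGGO R=RBBB B=RRRB L=GOOO
After move 5 (U'): U=YWYW F=GOGO R=GGBB B=RBRB L=RROO
After move 6 (R'): R=GBGB U=YRYR F=GWGW D=YOYO B=WBWB
After move 7 (F): F=GGWW U=YROR R=YBRB D=GGYO L=RYOO
Query 1: F[3] = W
Query 2: F[1] = G
Query 3: R[3] = B
Query 4: U[3] = R
Query 5: D[0] = G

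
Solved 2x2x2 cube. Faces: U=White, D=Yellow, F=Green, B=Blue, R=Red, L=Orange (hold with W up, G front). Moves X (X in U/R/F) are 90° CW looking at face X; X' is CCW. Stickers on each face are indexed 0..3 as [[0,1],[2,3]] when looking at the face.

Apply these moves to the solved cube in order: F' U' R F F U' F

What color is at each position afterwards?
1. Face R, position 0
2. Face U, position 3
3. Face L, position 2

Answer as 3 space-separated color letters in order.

Answer: W R O

Derivation:
After move 1 (F'): F=GGGG U=WWRR R=YRYR D=OOYY L=OWOW
After move 2 (U'): U=WRWR F=OWGG R=GGYR B=YRBB L=BBOW
After move 3 (R): R=YGRG U=WWWG F=OOGY D=OBYY B=RRRB
After move 4 (F): F=GOYO U=WWWB R=WGGG D=RYYY L=BOOB
After move 5 (F): F=YGOO U=WWBO R=WGBG D=GWYY L=BROY
After move 6 (U'): U=WOWB F=BROO R=YGBG B=WGRB L=RROY
After move 7 (F): F=OBOR U=WOYR R=WGBG D=BYYY L=RGOW
Query 1: R[0] = W
Query 2: U[3] = R
Query 3: L[2] = O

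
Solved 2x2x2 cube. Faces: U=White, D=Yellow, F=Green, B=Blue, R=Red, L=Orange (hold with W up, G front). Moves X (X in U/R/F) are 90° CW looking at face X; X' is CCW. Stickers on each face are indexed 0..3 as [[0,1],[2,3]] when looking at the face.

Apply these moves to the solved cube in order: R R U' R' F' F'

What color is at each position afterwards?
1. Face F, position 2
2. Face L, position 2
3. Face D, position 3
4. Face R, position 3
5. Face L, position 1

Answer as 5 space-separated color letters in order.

After move 1 (R): R=RRRR U=WGWG F=GYGY D=YBYB B=WBWB
After move 2 (R): R=RRRR U=WYWY F=GBGB D=YWYW B=GBGB
After move 3 (U'): U=YYWW F=OOGB R=GBRR B=RRGB L=GBOO
After move 4 (R'): R=BRGR U=YGWR F=OYGW D=YOYB B=WRWB
After move 5 (F'): F=YWOG U=YGBG R=ORYR D=BOYB L=GROW
After move 6 (F'): F=WGYO U=YGOY R=ORBR D=RWYB L=GGOB
Query 1: F[2] = Y
Query 2: L[2] = O
Query 3: D[3] = B
Query 4: R[3] = R
Query 5: L[1] = G

Answer: Y O B R G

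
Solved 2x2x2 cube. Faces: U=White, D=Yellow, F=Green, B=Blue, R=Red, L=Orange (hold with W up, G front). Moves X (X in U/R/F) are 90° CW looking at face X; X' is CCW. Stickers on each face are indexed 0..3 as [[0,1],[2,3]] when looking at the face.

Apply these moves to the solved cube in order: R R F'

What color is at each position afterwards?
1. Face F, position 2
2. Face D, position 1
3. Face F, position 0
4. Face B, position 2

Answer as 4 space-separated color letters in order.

After move 1 (R): R=RRRR U=WGWG F=GYGY D=YBYB B=WBWB
After move 2 (R): R=RRRR U=WYWY F=GBGB D=YWYW B=GBGB
After move 3 (F'): F=BBGG U=WYRR R=WRYR D=OOYW L=OYOW
Query 1: F[2] = G
Query 2: D[1] = O
Query 3: F[0] = B
Query 4: B[2] = G

Answer: G O B G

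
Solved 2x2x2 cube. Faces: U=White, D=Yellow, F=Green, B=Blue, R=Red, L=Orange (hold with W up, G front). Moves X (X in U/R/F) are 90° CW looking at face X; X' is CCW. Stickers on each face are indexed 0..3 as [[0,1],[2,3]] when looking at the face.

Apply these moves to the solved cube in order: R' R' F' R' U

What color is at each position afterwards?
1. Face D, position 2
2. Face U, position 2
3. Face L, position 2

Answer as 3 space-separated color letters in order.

Answer: Y G O

Derivation:
After move 1 (R'): R=RRRR U=WBWB F=GWGW D=YGYG B=YBYB
After move 2 (R'): R=RRRR U=WYWY F=GBGB D=YWYW B=GBGB
After move 3 (F'): F=BBGG U=WYRR R=WRYR D=OOYW L=OYOW
After move 4 (R'): R=RRWY U=WGRG F=BYGR D=OBYG B=WBOB
After move 5 (U): U=RWGG F=RRGR R=WBWY B=OYOB L=BYOW
Query 1: D[2] = Y
Query 2: U[2] = G
Query 3: L[2] = O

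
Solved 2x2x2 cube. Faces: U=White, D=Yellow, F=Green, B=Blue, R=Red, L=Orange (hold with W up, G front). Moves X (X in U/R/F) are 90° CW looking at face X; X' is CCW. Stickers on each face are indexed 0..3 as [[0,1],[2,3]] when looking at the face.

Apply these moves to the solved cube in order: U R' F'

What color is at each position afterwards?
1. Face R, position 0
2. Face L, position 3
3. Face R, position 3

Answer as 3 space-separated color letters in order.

After move 1 (U): U=WWWW F=RRGG R=BBRR B=OOBB L=GGOO
After move 2 (R'): R=BRBR U=WBWO F=RWGW D=YRYG B=YOYB
After move 3 (F'): F=WWRG U=WBBB R=RRYR D=GOYG L=GOOW
Query 1: R[0] = R
Query 2: L[3] = W
Query 3: R[3] = R

Answer: R W R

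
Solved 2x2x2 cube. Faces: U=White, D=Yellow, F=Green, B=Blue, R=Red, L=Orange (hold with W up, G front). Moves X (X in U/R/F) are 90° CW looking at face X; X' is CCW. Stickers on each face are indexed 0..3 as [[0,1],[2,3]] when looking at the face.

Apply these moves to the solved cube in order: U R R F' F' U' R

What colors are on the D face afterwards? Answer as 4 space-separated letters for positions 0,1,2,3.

Answer: Y R Y O

Derivation:
After move 1 (U): U=WWWW F=RRGG R=BBRR B=OOBB L=GGOO
After move 2 (R): R=RBRB U=WRWG F=RYGY D=YBYO B=WOWB
After move 3 (R): R=RRBB U=WYWY F=RBGO D=YWYW B=GORB
After move 4 (F'): F=BORG U=WYRB R=WRYB D=GOYW L=GYOW
After move 5 (F'): F=OGBR U=WYWY R=ORGB D=YWYW L=GBOR
After move 6 (U'): U=YYWW F=GBBR R=OGGB B=ORRB L=GOOR
After move 7 (R): R=GOBG U=YBWR F=GWBW D=YRYO B=WRYB
Query: D face = YRYO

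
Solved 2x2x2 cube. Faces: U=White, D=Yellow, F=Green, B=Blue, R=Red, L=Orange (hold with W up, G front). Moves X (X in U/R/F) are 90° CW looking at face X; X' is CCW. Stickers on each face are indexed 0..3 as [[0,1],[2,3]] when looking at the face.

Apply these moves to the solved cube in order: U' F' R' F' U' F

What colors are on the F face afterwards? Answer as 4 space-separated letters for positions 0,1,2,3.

After move 1 (U'): U=WWWW F=OOGG R=GGRR B=RRBB L=BBOO
After move 2 (F'): F=OGOG U=WWGR R=YGYR D=BOYY L=BWOW
After move 3 (R'): R=GRYY U=WBGR F=OWOR D=BGYG B=YROB
After move 4 (F'): F=WROO U=WBGY R=GRBY D=WWYG L=BROG
After move 5 (U'): U=BYWG F=BROO R=WRBY B=GROB L=YROG
After move 6 (F): F=OBOR U=BYGR R=WRGY D=BWYG L=YWOW
Query: F face = OBOR

Answer: O B O R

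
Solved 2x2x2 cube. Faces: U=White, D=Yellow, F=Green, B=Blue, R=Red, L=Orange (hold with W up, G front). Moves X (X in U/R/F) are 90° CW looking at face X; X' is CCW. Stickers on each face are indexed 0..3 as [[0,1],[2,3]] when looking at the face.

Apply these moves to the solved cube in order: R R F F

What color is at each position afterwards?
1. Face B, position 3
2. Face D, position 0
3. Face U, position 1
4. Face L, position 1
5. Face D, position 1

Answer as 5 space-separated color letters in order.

After move 1 (R): R=RRRR U=WGWG F=GYGY D=YBYB B=WBWB
After move 2 (R): R=RRRR U=WYWY F=GBGB D=YWYW B=GBGB
After move 3 (F): F=GGBB U=WYOO R=WRYR D=RRYW L=OYOW
After move 4 (F): F=BGBG U=WYWY R=OROR D=YWYW L=OROR
Query 1: B[3] = B
Query 2: D[0] = Y
Query 3: U[1] = Y
Query 4: L[1] = R
Query 5: D[1] = W

Answer: B Y Y R W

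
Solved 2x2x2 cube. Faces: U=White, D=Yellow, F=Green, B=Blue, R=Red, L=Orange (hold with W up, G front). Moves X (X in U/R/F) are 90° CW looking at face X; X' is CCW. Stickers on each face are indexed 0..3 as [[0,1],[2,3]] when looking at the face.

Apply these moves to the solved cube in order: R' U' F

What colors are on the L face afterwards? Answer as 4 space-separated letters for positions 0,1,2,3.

After move 1 (R'): R=RRRR U=WBWB F=GWGW D=YGYG B=YBYB
After move 2 (U'): U=BBWW F=OOGW R=GWRR B=RRYB L=YBOO
After move 3 (F): F=GOWO U=BBOB R=WWWR D=RGYG L=YYOG
Query: L face = YYOG

Answer: Y Y O G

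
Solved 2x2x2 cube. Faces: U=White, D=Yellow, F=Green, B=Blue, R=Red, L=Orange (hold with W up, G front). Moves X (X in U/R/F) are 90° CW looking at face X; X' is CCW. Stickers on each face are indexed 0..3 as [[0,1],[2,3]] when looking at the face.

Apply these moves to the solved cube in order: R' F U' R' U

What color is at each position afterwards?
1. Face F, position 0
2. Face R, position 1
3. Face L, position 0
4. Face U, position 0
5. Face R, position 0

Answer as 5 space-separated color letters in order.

Answer: G R O W G

Derivation:
After move 1 (R'): R=RRRR U=WBWB F=GWGW D=YGYG B=YBYB
After move 2 (F): F=GGWW U=WBOO R=WRBR D=RRYG L=OYOG
After move 3 (U'): U=BOWO F=OYWW R=GGBR B=WRYB L=YBOG
After move 4 (R'): R=GRGB U=BYWW F=OOWO D=RYYW B=GRRB
After move 5 (U): U=WBWY F=GRWO R=GRGB B=YBRB L=OOOG
Query 1: F[0] = G
Query 2: R[1] = R
Query 3: L[0] = O
Query 4: U[0] = W
Query 5: R[0] = G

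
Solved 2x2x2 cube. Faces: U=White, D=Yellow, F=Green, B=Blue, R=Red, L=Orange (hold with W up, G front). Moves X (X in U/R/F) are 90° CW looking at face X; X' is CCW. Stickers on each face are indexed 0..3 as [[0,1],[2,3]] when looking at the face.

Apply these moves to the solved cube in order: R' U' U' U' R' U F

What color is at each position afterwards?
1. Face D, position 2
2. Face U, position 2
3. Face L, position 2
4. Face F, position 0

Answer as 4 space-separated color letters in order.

After move 1 (R'): R=RRRR U=WBWB F=GWGW D=YGYG B=YBYB
After move 2 (U'): U=BBWW F=OOGW R=GWRR B=RRYB L=YBOO
After move 3 (U'): U=BWBW F=YBGW R=OORR B=GWYB L=RROO
After move 4 (U'): U=WWBB F=RRGW R=YBRR B=OOYB L=GWOO
After move 5 (R'): R=BRYR U=WYBO F=RWGB D=YRYW B=GOGB
After move 6 (U): U=BWOY F=BRGB R=GOYR B=GWGB L=RWOO
After move 7 (F): F=GBBR U=BWOW R=OOYR D=YGYW L=RYOR
Query 1: D[2] = Y
Query 2: U[2] = O
Query 3: L[2] = O
Query 4: F[0] = G

Answer: Y O O G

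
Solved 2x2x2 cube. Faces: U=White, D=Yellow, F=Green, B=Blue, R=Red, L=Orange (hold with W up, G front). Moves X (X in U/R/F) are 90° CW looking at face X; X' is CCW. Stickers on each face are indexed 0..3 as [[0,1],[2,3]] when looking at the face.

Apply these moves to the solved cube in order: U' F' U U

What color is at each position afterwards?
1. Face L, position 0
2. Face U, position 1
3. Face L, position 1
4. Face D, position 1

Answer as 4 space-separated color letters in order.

Answer: Y G G O

Derivation:
After move 1 (U'): U=WWWW F=OOGG R=GGRR B=RRBB L=BBOO
After move 2 (F'): F=OGOG U=WWGR R=YGYR D=BOYY L=BWOW
After move 3 (U): U=GWRW F=YGOG R=RRYR B=BWBB L=OGOW
After move 4 (U): U=RGWW F=RROG R=BWYR B=OGBB L=YGOW
Query 1: L[0] = Y
Query 2: U[1] = G
Query 3: L[1] = G
Query 4: D[1] = O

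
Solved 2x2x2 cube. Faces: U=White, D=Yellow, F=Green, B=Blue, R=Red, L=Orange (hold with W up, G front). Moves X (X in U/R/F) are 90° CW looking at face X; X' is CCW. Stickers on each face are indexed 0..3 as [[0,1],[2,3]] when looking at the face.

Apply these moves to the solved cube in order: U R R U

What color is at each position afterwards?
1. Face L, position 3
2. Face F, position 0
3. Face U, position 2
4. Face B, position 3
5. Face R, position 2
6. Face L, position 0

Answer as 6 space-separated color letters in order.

Answer: O R Y B B R

Derivation:
After move 1 (U): U=WWWW F=RRGG R=BBRR B=OOBB L=GGOO
After move 2 (R): R=RBRB U=WRWG F=RYGY D=YBYO B=WOWB
After move 3 (R): R=RRBB U=WYWY F=RBGO D=YWYW B=GORB
After move 4 (U): U=WWYY F=RRGO R=GOBB B=GGRB L=RBOO
Query 1: L[3] = O
Query 2: F[0] = R
Query 3: U[2] = Y
Query 4: B[3] = B
Query 5: R[2] = B
Query 6: L[0] = R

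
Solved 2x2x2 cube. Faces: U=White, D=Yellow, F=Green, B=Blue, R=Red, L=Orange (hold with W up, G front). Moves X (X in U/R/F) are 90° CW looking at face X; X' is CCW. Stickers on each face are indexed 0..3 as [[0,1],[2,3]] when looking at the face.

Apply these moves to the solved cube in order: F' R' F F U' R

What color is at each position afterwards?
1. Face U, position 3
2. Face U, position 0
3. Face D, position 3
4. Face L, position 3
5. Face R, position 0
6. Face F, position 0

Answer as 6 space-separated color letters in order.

Answer: G B W R W O

Derivation:
After move 1 (F'): F=GGGG U=WWRR R=YRYR D=OOYY L=OWOW
After move 2 (R'): R=RRYY U=WBRB F=GWGR D=OGYG B=YBOB
After move 3 (F): F=GGRW U=WBWW R=RRBY D=YRYG L=OOOG
After move 4 (F): F=RGWG U=WBGO R=WRWY D=BRYG L=OYOR
After move 5 (U'): U=BOWG F=OYWG R=RGWY B=WROB L=YBOR
After move 6 (R): R=WRYG U=BYWG F=ORWG D=BOYW B=GROB
Query 1: U[3] = G
Query 2: U[0] = B
Query 3: D[3] = W
Query 4: L[3] = R
Query 5: R[0] = W
Query 6: F[0] = O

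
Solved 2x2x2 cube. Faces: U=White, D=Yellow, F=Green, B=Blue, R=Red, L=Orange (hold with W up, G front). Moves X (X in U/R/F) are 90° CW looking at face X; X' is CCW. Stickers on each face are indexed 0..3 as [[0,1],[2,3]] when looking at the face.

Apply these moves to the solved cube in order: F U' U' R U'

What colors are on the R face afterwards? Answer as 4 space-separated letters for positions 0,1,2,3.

After move 1 (F): F=GGGG U=WWOO R=WRWR D=RRYY L=OYOY
After move 2 (U'): U=WOWO F=OYGG R=GGWR B=WRBB L=BBOY
After move 3 (U'): U=OOWW F=BBGG R=OYWR B=GGBB L=WROY
After move 4 (R): R=WORY U=OBWG F=BRGY D=RBYG B=WGOB
After move 5 (U'): U=BGOW F=WRGY R=BRRY B=WOOB L=WGOY
Query: R face = BRRY

Answer: B R R Y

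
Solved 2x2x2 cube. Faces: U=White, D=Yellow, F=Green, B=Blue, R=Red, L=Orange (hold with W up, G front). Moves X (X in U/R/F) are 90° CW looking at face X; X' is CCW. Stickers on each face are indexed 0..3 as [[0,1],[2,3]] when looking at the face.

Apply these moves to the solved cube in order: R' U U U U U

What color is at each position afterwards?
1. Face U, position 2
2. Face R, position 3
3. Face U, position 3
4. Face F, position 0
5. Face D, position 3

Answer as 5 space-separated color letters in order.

Answer: B R B R G

Derivation:
After move 1 (R'): R=RRRR U=WBWB F=GWGW D=YGYG B=YBYB
After move 2 (U): U=WWBB F=RRGW R=YBRR B=OOYB L=GWOO
After move 3 (U): U=BWBW F=YBGW R=OORR B=GWYB L=RROO
After move 4 (U): U=BBWW F=OOGW R=GWRR B=RRYB L=YBOO
After move 5 (U): U=WBWB F=GWGW R=RRRR B=YBYB L=OOOO
After move 6 (U): U=WWBB F=RRGW R=YBRR B=OOYB L=GWOO
Query 1: U[2] = B
Query 2: R[3] = R
Query 3: U[3] = B
Query 4: F[0] = R
Query 5: D[3] = G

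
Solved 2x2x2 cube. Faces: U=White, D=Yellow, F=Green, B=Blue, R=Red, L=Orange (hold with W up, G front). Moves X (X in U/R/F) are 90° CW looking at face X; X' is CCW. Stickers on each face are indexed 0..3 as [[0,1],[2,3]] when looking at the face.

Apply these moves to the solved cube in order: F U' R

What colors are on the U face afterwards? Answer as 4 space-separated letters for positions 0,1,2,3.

Answer: W Y W G

Derivation:
After move 1 (F): F=GGGG U=WWOO R=WRWR D=RRYY L=OYOY
After move 2 (U'): U=WOWO F=OYGG R=GGWR B=WRBB L=BBOY
After move 3 (R): R=WGRG U=WYWG F=ORGY D=RBYW B=OROB
Query: U face = WYWG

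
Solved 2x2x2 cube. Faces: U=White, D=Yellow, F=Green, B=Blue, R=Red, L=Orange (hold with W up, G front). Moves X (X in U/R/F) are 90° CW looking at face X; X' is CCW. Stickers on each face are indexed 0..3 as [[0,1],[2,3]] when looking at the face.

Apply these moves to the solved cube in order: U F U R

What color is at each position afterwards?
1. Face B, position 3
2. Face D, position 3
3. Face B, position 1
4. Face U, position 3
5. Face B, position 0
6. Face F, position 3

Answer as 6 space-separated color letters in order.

Answer: B G Y R W Y

Derivation:
After move 1 (U): U=WWWW F=RRGG R=BBRR B=OOBB L=GGOO
After move 2 (F): F=GRGR U=WWOG R=WBWR D=RBYY L=GYOY
After move 3 (U): U=OWGW F=WBGR R=OOWR B=GYBB L=GROY
After move 4 (R): R=WORO U=OBGR F=WBGY D=RBYG B=WYWB
Query 1: B[3] = B
Query 2: D[3] = G
Query 3: B[1] = Y
Query 4: U[3] = R
Query 5: B[0] = W
Query 6: F[3] = Y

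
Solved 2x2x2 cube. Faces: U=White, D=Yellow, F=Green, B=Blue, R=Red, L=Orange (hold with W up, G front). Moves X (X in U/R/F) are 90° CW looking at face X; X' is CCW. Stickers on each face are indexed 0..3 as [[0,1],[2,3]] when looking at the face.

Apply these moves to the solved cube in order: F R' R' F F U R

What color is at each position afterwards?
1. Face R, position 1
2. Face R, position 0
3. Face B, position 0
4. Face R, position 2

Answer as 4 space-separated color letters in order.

After move 1 (F): F=GGGG U=WWOO R=WRWR D=RRYY L=OYOY
After move 2 (R'): R=RRWW U=WBOB F=GWGO D=RGYG B=YBRB
After move 3 (R'): R=RWRW U=WROY F=GBGB D=RWYO B=GBGB
After move 4 (F): F=GGBB U=WRYY R=OWYW D=RRYO L=OROW
After move 5 (F): F=BGBG U=WRWR R=YWYW D=YOYO L=OROR
After move 6 (U): U=WWRR F=YWBG R=GBYW B=ORGB L=BGOR
After move 7 (R): R=YGWB U=WWRG F=YOBO D=YGYO B=RRWB
Query 1: R[1] = G
Query 2: R[0] = Y
Query 3: B[0] = R
Query 4: R[2] = W

Answer: G Y R W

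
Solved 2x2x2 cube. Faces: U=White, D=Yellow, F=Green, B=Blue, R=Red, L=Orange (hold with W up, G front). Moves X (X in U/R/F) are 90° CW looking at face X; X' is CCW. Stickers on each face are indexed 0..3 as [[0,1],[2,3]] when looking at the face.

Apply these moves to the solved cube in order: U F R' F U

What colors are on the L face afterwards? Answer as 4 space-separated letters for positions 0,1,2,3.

After move 1 (U): U=WWWW F=RRGG R=BBRR B=OOBB L=GGOO
After move 2 (F): F=GRGR U=WWOG R=WBWR D=RBYY L=GYOY
After move 3 (R'): R=BRWW U=WBOO F=GWGG D=RRYR B=YOBB
After move 4 (F): F=GGGW U=WBYY R=OROW D=WBYR L=GROR
After move 5 (U): U=YWYB F=ORGW R=YOOW B=GRBB L=GGOR
Query: L face = GGOR

Answer: G G O R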